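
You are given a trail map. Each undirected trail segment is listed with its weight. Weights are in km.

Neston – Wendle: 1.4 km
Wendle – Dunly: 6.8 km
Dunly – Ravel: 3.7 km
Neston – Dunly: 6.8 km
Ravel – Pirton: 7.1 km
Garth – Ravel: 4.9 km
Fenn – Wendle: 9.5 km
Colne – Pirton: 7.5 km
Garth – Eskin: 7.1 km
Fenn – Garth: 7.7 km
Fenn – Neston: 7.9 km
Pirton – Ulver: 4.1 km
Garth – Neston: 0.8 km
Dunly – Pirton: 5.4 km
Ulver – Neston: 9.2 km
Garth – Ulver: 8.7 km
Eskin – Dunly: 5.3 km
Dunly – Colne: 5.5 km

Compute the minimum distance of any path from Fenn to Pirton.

19.7 km

Compare a few routes:
Fenn–Garth–Ravel–Pirton: 7.7+4.9+7.1 = 19.7
Fenn–Neston–Dunly–Pirton: 7.9+6.8+5.4 = 20.1
Fenn–Garth–Neston–Dunly–Pirton: 7.7+0.8+6.8+5.4 = 20.7
Fenn–Garth–Ulver–Pirton: 7.7+8.7+4.1 = 20.5
The minimum is 19.7 km via Fenn–Garth–Ravel–Pirton.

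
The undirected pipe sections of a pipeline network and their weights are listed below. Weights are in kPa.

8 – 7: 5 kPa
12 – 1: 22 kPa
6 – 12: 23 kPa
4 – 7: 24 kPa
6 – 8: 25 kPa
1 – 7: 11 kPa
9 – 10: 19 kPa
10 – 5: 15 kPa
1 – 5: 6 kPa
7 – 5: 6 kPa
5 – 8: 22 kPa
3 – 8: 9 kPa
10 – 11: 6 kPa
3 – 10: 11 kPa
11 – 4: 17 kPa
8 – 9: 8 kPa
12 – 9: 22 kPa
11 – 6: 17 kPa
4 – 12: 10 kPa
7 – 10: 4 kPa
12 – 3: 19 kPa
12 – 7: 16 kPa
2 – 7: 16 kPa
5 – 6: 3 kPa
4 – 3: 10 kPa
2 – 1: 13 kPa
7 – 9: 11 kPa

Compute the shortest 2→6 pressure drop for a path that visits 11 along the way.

Shortest 2→11: 2 → 7 → 10 → 11 = 26
Best 11 to 6: 11 → 6 costing 17
Total via 11: 26 + 17 = 43 kPa.

43 kPa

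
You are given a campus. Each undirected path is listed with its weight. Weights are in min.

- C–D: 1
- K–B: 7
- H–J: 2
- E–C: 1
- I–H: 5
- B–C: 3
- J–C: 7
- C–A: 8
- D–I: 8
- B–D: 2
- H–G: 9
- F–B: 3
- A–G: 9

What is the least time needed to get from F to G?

23 min

Settle nodes by increasing distance from F:
F: 0
B: 3  (via F)
D: 5  (via B)
C: 6  (via B)
E: 7  (via C)
K: 10  (via B)
I: 13  (via D)
J: 13  (via C)
A: 14  (via C)
H: 15  (via J)
G: 23  (via A)
Shortest route: F–B–C–A–G = 23 min.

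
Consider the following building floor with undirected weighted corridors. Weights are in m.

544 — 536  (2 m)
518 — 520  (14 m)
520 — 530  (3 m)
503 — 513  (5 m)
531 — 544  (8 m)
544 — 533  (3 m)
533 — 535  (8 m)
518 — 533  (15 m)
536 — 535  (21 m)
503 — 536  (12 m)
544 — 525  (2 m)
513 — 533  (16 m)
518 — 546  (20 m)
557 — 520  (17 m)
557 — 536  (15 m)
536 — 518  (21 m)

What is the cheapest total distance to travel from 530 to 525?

37 m

Running Dijkstra from 530:
530: 0
520: 3  (via 530)
518: 17  (via 520)
557: 20  (via 520)
533: 32  (via 518)
544: 35  (via 533)
536: 35  (via 557)
546: 37  (via 518)
525: 37  (via 544)
Shortest route: 530 → 520 → 518 → 533 → 544 → 525 = 37 m.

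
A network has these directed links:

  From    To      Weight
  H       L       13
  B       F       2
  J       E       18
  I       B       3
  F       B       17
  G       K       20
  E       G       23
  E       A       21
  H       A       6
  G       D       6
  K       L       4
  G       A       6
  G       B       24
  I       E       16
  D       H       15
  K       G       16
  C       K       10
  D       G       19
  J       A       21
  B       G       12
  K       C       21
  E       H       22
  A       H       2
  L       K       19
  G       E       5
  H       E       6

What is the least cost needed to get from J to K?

Candidate routes:
J–E–G–K: 18+23+20 = 61
J–A–H–L–K: 21+2+13+19 = 55
The minimum is 55 via J–A–H–L–K.

55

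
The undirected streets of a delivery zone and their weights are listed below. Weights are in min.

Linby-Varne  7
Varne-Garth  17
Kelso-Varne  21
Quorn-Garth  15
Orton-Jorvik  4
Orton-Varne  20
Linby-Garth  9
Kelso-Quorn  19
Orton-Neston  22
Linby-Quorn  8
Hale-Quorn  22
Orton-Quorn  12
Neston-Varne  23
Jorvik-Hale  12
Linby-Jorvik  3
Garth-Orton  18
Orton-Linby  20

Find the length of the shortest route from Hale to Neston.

Compare a few routes:
Hale - Jorvik - Orton - Neston: 12+4+22 = 38
Hale - Jorvik - Linby - Varne - Neston: 12+3+7+23 = 45
Hale - Jorvik - Linby - Orton - Neston: 12+3+20+22 = 57
Hale - Quorn - Orton - Neston: 22+12+22 = 56
Cheapest is Hale - Jorvik - Orton - Neston at 38 min.

38 min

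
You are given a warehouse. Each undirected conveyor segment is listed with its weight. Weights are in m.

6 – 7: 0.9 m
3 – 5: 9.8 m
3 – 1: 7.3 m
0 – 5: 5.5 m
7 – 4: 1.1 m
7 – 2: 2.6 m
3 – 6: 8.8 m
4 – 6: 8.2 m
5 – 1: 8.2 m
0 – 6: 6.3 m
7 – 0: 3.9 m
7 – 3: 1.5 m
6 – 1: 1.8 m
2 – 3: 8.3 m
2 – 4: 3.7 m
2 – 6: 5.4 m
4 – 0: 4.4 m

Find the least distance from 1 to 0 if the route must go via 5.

13.7 m

Shortest 1→5: 1–5 = 8.2
Best 5 to 0: 5–0 costing 5.5
Total via 5: 8.2 + 5.5 = 13.7 m.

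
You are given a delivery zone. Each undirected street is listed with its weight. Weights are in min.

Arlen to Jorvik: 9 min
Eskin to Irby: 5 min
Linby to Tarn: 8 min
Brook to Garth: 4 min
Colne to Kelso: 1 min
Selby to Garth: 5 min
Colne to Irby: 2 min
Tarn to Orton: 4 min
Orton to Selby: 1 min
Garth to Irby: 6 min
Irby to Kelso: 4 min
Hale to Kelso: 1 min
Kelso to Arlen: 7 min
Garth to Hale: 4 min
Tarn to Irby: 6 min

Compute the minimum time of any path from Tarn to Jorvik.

25 min

Enumerating some paths:
Tarn–Orton–Selby–Garth–Hale–Kelso–Arlen–Jorvik: 4+1+5+4+1+7+9 = 31
Tarn–Irby–Kelso–Arlen–Jorvik: 6+4+7+9 = 26
Tarn–Irby–Colne–Kelso–Arlen–Jorvik: 6+2+1+7+9 = 25
Tarn–Irby–Garth–Hale–Kelso–Arlen–Jorvik: 6+6+4+1+7+9 = 33
Cheapest is Tarn–Irby–Colne–Kelso–Arlen–Jorvik at 25 min.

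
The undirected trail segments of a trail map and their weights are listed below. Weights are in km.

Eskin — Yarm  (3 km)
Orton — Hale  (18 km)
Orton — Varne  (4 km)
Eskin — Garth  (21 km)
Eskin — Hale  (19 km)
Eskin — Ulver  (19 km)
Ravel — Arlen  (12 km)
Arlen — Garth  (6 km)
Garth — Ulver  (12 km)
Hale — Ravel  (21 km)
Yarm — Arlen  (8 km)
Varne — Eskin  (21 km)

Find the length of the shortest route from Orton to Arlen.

36 km

Candidate routes:
Orton - Hale - Eskin - Yarm - Arlen: 18+19+3+8 = 48
Orton - Varne - Eskin - Yarm - Arlen: 4+21+3+8 = 36
The minimum is 36 km via Orton - Varne - Eskin - Yarm - Arlen.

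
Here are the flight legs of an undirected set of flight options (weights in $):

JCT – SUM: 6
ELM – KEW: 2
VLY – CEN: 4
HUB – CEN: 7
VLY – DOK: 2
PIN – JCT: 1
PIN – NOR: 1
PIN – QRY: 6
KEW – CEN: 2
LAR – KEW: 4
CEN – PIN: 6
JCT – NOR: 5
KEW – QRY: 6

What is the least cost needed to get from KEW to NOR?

Candidate routes:
KEW–QRY–PIN–JCT–NOR: 6+6+1+5 = 18
KEW–CEN–PIN–NOR: 2+6+1 = 9
KEW–CEN–PIN–JCT–NOR: 2+6+1+5 = 14
KEW–QRY–PIN–NOR: 6+6+1 = 13
Cheapest is KEW–CEN–PIN–NOR at $9.

$9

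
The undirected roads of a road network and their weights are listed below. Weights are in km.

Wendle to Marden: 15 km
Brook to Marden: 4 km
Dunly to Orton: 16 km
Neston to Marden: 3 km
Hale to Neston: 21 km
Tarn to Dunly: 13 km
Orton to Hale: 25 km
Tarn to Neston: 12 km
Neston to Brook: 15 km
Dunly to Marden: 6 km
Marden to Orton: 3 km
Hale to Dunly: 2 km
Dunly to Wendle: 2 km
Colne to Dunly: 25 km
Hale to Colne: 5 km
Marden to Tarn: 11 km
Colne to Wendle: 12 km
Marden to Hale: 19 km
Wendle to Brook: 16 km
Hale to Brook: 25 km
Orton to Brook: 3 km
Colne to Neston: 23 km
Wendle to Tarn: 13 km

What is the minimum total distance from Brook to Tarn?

15 km

Enumerating some paths:
Brook–Marden–Tarn: 4+11 = 15
Brook–Orton–Marden–Tarn: 3+3+11 = 17
Cheapest is Brook–Marden–Tarn at 15 km.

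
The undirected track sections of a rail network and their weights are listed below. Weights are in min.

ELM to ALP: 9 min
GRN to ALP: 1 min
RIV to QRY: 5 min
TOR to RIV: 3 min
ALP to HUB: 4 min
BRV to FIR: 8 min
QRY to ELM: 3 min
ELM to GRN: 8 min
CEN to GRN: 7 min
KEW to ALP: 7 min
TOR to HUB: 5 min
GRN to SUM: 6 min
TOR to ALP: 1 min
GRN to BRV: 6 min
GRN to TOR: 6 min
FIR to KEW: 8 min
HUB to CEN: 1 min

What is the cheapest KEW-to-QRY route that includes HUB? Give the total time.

Best KEW to HUB: KEW–ALP–HUB costing 11
Best HUB to QRY: HUB–TOR–RIV–QRY costing 13
Total via HUB: 11 + 13 = 24 min.

24 min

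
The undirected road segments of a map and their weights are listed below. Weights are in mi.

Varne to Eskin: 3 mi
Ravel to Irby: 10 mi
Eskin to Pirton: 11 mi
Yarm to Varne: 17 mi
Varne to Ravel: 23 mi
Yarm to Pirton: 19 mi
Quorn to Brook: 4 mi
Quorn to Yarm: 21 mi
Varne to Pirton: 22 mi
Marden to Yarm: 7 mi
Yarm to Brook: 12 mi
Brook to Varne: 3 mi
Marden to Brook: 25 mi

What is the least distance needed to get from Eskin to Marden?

25 mi

Candidate routes:
Eskin–Varne–Brook–Marden: 3+3+25 = 31
Eskin–Pirton–Yarm–Marden: 11+19+7 = 37
Eskin–Varne–Brook–Yarm–Marden: 3+3+12+7 = 25
Eskin–Varne–Yarm–Marden: 3+17+7 = 27
Cheapest is Eskin–Varne–Brook–Yarm–Marden at 25 mi.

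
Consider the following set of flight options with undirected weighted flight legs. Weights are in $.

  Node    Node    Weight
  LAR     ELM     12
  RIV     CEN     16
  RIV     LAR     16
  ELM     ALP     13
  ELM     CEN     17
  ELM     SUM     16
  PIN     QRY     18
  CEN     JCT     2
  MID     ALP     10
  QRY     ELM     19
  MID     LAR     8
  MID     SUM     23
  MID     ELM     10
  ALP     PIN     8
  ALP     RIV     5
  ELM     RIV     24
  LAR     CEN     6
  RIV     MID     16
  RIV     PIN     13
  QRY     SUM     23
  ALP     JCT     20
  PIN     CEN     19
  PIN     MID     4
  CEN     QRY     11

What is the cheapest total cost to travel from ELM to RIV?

$18

Candidate routes:
ELM–MID–ALP–RIV: 10+10+5 = 25
ELM–ALP–RIV: 13+5 = 18
ELM–RIV: 24 = 24
ELM–MID–RIV: 10+16 = 26
Cheapest is ELM–ALP–RIV at $18.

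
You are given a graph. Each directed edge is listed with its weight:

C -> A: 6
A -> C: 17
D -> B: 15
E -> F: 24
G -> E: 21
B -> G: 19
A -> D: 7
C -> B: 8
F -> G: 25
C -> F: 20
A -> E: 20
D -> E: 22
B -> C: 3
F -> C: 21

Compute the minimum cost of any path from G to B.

Compare a few routes:
G–E–F–C–A–D–B: 21+24+21+6+7+15 = 94
G–E–F–C–B: 21+24+21+8 = 74
The minimum is 74 via G–E–F–C–B.

74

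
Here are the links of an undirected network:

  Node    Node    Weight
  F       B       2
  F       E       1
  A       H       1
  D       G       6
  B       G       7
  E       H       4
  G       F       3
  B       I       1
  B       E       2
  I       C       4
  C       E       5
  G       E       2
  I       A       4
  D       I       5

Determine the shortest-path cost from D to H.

10

Shortest distances from D:
D: 0
I: 5  (via D)
B: 6  (via I)
G: 6  (via D)
E: 8  (via B)
F: 8  (via B)
A: 9  (via I)
C: 9  (via I)
H: 10  (via A)
Shortest route: D–I–A–H = 10.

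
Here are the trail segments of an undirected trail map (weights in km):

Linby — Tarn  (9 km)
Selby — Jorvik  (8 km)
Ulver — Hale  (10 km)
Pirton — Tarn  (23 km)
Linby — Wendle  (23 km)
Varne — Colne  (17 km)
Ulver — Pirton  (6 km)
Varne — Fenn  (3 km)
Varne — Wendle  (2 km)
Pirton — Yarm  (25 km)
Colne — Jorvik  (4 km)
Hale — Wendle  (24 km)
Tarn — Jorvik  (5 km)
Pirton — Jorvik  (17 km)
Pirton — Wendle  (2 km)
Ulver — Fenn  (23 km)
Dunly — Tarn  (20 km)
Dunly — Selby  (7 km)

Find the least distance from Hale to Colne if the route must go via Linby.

59 km

Shortest Hale→Linby: Hale–Ulver–Pirton–Wendle–Linby = 41
Shortest Linby→Colne: Linby–Tarn–Jorvik–Colne = 18
Total via Linby: 41 + 18 = 59 km.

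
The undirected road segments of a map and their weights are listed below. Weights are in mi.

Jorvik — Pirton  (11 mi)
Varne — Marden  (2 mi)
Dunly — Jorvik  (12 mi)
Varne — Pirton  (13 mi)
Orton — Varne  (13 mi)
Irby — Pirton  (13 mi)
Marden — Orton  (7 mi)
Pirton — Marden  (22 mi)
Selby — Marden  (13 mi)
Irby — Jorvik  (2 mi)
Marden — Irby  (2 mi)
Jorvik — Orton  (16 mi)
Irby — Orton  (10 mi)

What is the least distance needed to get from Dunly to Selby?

29 mi

Running Dijkstra from Dunly:
Dunly: 0
Jorvik: 12  (via Dunly)
Irby: 14  (via Jorvik)
Marden: 16  (via Irby)
Varne: 18  (via Marden)
Orton: 23  (via Marden)
Pirton: 23  (via Jorvik)
Selby: 29  (via Marden)
Shortest route: Dunly → Jorvik → Irby → Marden → Selby = 29 mi.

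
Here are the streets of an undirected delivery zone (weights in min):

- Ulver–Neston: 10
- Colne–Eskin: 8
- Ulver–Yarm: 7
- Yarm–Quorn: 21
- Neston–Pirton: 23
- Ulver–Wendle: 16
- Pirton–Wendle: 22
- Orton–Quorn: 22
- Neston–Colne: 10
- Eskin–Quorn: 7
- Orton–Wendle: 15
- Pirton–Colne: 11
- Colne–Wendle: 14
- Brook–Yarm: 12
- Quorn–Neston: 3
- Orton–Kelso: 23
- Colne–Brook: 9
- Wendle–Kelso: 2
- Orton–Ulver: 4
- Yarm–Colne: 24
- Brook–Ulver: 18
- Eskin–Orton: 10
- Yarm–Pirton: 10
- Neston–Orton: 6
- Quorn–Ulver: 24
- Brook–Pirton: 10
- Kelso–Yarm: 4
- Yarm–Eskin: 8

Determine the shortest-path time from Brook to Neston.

19 min

Enumerating some paths:
Brook–Colne–Neston: 9+10 = 19
Brook–Ulver–Orton–Neston: 18+4+6 = 28
Brook–Colne–Eskin–Quorn–Neston: 9+8+7+3 = 27
Cheapest is Brook–Colne–Neston at 19 min.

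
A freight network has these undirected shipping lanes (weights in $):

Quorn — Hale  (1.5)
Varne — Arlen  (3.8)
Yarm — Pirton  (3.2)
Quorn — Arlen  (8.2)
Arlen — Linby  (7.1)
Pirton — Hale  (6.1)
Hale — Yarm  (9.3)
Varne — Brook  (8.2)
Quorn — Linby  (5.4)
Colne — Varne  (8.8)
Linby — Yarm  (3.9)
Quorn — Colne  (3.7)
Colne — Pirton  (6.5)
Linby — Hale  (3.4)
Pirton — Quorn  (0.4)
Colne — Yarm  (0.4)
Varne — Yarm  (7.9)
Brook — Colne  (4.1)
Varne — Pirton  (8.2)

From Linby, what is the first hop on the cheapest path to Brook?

Candidate routes:
Linby - Quorn - Colne - Brook: 5.4+3.7+4.1 = 13.2
Linby - Hale - Quorn - Pirton - Yarm - Colne - Brook: 3.4+1.5+0.4+3.2+0.4+4.1 = 13
Linby - Yarm - Colne - Brook: 3.9+0.4+4.1 = 8.4
Linby - Hale - Quorn - Colne - Brook: 3.4+1.5+3.7+4.1 = 12.7
The minimum is $8.4 via Linby - Yarm - Colne - Brook.
So from Linby the first move is to Yarm.

Yarm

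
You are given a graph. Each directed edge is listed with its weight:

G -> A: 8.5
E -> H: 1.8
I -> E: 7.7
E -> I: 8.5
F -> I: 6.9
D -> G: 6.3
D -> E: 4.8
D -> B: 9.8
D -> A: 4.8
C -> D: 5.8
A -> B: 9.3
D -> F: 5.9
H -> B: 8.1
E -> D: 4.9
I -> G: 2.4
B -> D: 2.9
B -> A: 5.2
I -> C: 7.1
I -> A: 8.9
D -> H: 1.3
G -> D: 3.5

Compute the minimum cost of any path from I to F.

Running Dijkstra from I:
I: 0
G: 2.4  (via I)
D: 5.9  (via G)
C: 7.1  (via I)
H: 7.2  (via D)
E: 7.7  (via I)
A: 8.9  (via I)
F: 11.8  (via D)
Shortest route: I–G–D–F = 11.8.

11.8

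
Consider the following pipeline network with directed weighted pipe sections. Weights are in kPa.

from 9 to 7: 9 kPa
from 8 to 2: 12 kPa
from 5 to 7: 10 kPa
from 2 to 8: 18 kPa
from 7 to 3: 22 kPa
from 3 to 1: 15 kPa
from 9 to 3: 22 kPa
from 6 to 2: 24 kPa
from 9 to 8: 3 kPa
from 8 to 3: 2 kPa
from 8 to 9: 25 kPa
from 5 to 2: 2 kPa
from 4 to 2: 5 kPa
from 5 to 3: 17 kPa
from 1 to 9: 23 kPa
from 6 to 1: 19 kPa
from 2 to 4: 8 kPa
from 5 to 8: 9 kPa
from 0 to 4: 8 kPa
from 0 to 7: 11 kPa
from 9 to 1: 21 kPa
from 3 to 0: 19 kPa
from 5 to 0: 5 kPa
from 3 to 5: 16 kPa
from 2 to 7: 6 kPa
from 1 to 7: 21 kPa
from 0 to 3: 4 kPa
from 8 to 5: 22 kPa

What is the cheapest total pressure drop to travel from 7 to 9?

Enumerating some paths:
7 → 3 → 5 → 8 → 9: 22+16+9+25 = 72
7 → 3 → 0 → 4 → 2 → 8 → 9: 22+19+8+5+18+25 = 97
7 → 3 → 1 → 9: 22+15+23 = 60
7 → 3 → 5 → 2 → 8 → 9: 22+16+2+18+25 = 83
The minimum is 60 kPa via 7 → 3 → 1 → 9.

60 kPa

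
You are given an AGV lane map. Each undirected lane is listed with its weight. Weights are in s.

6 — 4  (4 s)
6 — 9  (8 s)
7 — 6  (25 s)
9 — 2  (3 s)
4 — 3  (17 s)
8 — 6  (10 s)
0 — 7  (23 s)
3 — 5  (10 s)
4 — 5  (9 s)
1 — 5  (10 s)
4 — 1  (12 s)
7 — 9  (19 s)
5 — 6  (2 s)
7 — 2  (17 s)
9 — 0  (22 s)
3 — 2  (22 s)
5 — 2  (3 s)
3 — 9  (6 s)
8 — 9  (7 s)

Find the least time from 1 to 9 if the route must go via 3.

26 s

Best 1 to 3: 1–5–3 costing 20
Shortest 3→9: 3–9 = 6
Total via 3: 20 + 6 = 26 s.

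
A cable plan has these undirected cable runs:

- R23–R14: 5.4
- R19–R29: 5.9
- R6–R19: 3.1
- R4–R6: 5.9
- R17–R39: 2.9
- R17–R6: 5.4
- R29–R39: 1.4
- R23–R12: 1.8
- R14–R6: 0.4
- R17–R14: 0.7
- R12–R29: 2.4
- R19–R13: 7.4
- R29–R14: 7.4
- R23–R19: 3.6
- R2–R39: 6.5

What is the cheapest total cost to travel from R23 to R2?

12.1

Settle nodes by increasing distance from R23:
R23: 0
R12: 1.8  (via R23)
R19: 3.6  (via R23)
R29: 4.2  (via R12)
R14: 5.4  (via R23)
R39: 5.6  (via R29)
R6: 5.8  (via R14)
R17: 6.1  (via R14)
R13: 11  (via R19)
R4: 11.7  (via R6)
R2: 12.1  (via R39)
Shortest route: R23 → R12 → R29 → R39 → R2 = 12.1.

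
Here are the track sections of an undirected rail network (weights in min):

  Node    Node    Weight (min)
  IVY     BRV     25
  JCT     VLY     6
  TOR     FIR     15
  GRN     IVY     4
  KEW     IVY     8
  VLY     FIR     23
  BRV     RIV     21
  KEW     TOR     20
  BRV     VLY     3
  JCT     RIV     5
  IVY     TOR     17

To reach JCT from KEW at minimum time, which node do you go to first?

Candidate routes:
KEW - IVY - BRV - VLY - JCT: 8+25+3+6 = 42
KEW - IVY - BRV - RIV - JCT: 8+25+21+5 = 59
Cheapest is KEW - IVY - BRV - VLY - JCT at 42 min.
So from KEW the first move is to IVY.

IVY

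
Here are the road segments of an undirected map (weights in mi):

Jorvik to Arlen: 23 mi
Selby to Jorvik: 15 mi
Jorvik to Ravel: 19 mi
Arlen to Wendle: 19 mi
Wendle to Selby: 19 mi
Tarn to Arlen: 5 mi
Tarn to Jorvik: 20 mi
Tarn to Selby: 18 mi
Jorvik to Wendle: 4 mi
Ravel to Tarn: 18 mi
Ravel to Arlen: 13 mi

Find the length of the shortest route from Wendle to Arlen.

19 mi

Candidate routes:
Wendle–Jorvik–Arlen: 4+23 = 27
Wendle–Jorvik–Ravel–Arlen: 4+19+13 = 36
Wendle–Jorvik–Tarn–Arlen: 4+20+5 = 29
Wendle–Arlen: 19 = 19
Cheapest is Wendle–Arlen at 19 mi.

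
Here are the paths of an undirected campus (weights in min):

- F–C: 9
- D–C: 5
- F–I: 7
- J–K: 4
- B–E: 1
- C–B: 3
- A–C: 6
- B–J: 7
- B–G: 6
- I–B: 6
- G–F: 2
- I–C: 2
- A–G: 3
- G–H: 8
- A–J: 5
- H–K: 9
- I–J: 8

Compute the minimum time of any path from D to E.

Shortest distances from D:
D: 0
C: 5  (via D)
I: 7  (via C)
B: 8  (via C)
E: 9  (via B)
Shortest route: D → C → B → E = 9 min.

9 min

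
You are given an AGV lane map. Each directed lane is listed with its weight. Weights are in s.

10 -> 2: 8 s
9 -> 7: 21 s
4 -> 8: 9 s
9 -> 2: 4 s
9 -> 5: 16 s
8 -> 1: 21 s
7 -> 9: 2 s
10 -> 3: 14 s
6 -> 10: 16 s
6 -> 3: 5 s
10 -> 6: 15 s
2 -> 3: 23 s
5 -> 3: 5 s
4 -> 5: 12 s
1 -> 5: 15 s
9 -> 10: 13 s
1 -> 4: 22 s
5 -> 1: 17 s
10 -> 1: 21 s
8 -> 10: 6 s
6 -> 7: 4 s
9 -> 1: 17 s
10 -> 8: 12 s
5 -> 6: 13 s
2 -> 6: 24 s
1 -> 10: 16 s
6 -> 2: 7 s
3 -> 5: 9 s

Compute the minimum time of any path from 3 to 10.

38 s

Settle nodes by increasing distance from 3:
3: 0
5: 9  (via 3)
6: 22  (via 5)
1: 26  (via 5)
7: 26  (via 6)
9: 28  (via 7)
2: 29  (via 6)
10: 38  (via 6)
Shortest route: 3–5–6–10 = 38 s.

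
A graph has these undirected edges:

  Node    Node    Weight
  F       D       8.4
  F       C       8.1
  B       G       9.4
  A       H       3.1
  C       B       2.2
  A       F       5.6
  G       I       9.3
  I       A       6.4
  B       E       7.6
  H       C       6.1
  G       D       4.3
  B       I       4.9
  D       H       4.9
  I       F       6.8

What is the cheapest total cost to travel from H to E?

15.9

Settle nodes by increasing distance from H:
H: 0
A: 3.1  (via H)
D: 4.9  (via H)
C: 6.1  (via H)
B: 8.3  (via C)
F: 8.7  (via A)
G: 9.2  (via D)
I: 9.5  (via A)
E: 15.9  (via B)
Shortest route: H → C → B → E = 15.9.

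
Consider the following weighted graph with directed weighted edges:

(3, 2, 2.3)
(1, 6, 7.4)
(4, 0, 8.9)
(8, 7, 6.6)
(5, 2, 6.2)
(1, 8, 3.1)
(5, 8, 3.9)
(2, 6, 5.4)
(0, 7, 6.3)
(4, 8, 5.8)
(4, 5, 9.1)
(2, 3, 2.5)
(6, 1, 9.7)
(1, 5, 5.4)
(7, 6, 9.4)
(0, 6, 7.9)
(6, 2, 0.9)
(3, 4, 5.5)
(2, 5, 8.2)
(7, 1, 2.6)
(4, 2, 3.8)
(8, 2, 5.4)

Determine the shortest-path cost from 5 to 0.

Candidate routes:
5 → 2 → 3 → 4 → 0: 6.2+2.5+5.5+8.9 = 23.1
5 → 8 → 2 → 3 → 4 → 0: 3.9+5.4+2.5+5.5+8.9 = 26.2
Cheapest is 5 → 2 → 3 → 4 → 0 at 23.1.

23.1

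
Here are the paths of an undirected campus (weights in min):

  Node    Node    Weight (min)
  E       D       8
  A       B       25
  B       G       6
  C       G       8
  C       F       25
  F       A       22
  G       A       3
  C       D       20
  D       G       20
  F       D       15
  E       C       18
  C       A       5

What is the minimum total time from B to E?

Candidate routes:
B → G → C → E: 6+8+18 = 32
B → G → C → D → E: 6+8+20+8 = 42
B → G → D → E: 6+20+8 = 34
B → G → A → C → D → E: 6+3+5+20+8 = 42
The minimum is 32 min via B → G → C → E.

32 min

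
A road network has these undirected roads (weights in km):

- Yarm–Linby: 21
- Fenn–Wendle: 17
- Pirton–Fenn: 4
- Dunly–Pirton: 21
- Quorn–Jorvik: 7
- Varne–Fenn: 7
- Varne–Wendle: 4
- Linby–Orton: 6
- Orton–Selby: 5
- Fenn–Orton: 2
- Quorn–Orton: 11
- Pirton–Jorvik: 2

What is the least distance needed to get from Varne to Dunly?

32 km

Shortest distances from Varne:
Varne: 0
Wendle: 4  (via Varne)
Fenn: 7  (via Varne)
Orton: 9  (via Fenn)
Pirton: 11  (via Fenn)
Jorvik: 13  (via Pirton)
Selby: 14  (via Orton)
Linby: 15  (via Orton)
Quorn: 20  (via Orton)
Dunly: 32  (via Pirton)
Shortest route: Varne → Fenn → Pirton → Dunly = 32 km.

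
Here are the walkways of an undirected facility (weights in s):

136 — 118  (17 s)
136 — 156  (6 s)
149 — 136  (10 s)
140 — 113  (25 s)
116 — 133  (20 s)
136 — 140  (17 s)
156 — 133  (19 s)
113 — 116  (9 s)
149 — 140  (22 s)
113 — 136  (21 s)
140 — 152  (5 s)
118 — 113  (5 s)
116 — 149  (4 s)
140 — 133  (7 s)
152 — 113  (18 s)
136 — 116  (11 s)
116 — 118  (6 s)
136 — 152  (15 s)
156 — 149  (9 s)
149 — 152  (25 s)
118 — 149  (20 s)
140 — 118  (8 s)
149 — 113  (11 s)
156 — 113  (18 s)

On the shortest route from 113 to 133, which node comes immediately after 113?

118

Candidate routes:
113 - 152 - 140 - 133: 18+5+7 = 30
113 - 116 - 133: 9+20 = 29
113 - 118 - 140 - 133: 5+8+7 = 20
Cheapest is 113 - 118 - 140 - 133 at 20 s.
So from 113 the first move is to 118.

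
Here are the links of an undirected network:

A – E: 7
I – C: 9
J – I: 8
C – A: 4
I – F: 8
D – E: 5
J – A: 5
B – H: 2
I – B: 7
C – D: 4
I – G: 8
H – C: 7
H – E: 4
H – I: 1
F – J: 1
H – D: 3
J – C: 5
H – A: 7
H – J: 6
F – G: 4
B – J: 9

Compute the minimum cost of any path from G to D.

12

Settle nodes by increasing distance from G:
G: 0
F: 4  (via G)
J: 5  (via F)
I: 8  (via G)
H: 9  (via I)
A: 10  (via J)
C: 10  (via J)
B: 11  (via H)
D: 12  (via H)
Shortest route: G → I → H → D = 12.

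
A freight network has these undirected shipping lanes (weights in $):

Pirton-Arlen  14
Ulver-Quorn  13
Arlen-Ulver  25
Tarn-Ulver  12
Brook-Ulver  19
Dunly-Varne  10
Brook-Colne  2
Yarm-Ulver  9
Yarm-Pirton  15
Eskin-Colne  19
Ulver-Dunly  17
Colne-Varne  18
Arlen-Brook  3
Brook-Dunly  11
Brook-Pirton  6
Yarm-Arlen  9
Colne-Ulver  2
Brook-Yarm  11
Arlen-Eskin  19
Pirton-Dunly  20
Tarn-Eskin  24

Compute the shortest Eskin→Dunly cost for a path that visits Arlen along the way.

$33

Shortest Eskin→Arlen: Eskin → Arlen = 19
Shortest Arlen→Dunly: Arlen → Brook → Dunly = 14
Total via Arlen: 19 + 14 = $33.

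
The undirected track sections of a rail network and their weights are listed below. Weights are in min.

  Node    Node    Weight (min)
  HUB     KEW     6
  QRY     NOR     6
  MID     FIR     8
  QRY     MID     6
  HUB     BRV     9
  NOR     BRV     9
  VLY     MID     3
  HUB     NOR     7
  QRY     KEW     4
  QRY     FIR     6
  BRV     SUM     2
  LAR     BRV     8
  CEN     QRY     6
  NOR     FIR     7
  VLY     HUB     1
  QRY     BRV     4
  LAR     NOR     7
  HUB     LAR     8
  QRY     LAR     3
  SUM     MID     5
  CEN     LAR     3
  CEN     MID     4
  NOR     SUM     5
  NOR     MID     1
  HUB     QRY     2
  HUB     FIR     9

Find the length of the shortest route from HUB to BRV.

6 min

Settle nodes by increasing distance from HUB:
HUB: 0
VLY: 1  (via HUB)
QRY: 2  (via HUB)
MID: 4  (via VLY)
LAR: 5  (via QRY)
NOR: 5  (via MID)
KEW: 6  (via HUB)
BRV: 6  (via QRY)
Shortest route: HUB → QRY → BRV = 6 min.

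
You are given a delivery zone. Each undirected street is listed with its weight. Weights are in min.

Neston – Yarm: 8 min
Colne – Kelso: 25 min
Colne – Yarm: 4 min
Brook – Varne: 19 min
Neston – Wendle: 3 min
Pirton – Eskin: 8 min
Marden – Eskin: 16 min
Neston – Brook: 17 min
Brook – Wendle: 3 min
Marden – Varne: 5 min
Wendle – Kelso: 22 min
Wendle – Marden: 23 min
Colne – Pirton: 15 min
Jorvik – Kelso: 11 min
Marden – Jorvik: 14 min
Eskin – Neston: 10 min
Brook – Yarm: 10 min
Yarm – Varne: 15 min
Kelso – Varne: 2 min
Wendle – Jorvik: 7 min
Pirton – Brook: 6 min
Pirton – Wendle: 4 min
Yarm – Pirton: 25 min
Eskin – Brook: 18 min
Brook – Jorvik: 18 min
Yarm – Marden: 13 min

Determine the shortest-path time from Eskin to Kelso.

Shortest distances from Eskin:
Eskin: 0
Pirton: 8  (via Eskin)
Neston: 10  (via Eskin)
Wendle: 12  (via Pirton)
Brook: 14  (via Pirton)
Marden: 16  (via Eskin)
Yarm: 18  (via Neston)
Jorvik: 19  (via Wendle)
Varne: 21  (via Marden)
Colne: 22  (via Yarm)
Kelso: 23  (via Varne)
Shortest route: Eskin → Marden → Varne → Kelso = 23 min.

23 min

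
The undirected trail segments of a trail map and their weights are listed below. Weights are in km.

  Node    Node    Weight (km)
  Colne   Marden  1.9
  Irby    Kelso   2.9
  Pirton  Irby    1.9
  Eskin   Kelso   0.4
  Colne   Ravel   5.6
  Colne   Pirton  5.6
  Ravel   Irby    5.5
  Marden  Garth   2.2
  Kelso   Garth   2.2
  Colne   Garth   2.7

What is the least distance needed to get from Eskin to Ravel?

8.8 km

Settle nodes by increasing distance from Eskin:
Eskin: 0
Kelso: 0.4  (via Eskin)
Garth: 2.6  (via Kelso)
Irby: 3.3  (via Kelso)
Marden: 4.8  (via Garth)
Pirton: 5.2  (via Irby)
Colne: 5.3  (via Garth)
Ravel: 8.8  (via Irby)
Shortest route: Eskin–Kelso–Irby–Ravel = 8.8 km.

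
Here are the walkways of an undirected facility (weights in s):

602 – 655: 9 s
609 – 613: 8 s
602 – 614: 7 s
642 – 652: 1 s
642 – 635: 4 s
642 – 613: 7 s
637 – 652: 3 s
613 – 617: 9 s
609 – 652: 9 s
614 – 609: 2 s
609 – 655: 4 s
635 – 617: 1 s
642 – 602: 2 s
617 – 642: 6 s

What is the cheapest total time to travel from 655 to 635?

Enumerating some paths:
655–602–642–617–635: 9+2+6+1 = 18
655–602–642–635: 9+2+4 = 15
655–609–652–642–635: 4+9+1+4 = 18
The minimum is 15 s via 655–602–642–635.

15 s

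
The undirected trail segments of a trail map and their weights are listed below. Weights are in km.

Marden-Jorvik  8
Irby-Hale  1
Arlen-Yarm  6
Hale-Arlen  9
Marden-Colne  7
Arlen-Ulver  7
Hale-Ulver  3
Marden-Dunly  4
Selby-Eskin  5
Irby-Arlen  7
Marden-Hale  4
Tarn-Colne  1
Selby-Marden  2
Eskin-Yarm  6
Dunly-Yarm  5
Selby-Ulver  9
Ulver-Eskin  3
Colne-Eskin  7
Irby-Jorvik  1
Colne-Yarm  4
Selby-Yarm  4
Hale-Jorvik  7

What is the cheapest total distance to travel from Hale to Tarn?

Compare a few routes:
Hale–Marden–Colne–Tarn: 4+7+1 = 12
Hale–Ulver–Eskin–Colne–Tarn: 3+3+7+1 = 14
The minimum is 12 km via Hale–Marden–Colne–Tarn.

12 km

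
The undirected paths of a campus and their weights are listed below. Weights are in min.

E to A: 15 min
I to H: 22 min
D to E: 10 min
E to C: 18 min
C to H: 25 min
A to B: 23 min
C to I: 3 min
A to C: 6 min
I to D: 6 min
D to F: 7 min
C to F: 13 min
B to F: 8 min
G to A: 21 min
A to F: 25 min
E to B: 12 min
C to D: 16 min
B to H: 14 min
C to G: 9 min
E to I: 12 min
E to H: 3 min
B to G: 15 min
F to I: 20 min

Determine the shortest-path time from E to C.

15 min

Settle nodes by increasing distance from E:
E: 0
H: 3  (via E)
D: 10  (via E)
B: 12  (via E)
I: 12  (via E)
A: 15  (via E)
C: 15  (via I)
Shortest route: E → I → C = 15 min.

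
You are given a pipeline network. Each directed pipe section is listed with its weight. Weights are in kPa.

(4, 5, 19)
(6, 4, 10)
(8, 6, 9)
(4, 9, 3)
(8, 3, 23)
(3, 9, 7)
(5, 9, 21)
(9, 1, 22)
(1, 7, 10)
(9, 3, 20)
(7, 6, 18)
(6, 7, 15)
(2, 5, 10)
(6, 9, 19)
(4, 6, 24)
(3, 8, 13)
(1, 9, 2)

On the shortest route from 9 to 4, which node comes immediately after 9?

3

Enumerating some paths:
9–1–7–6–4: 22+10+18+10 = 60
9–3–8–6–4: 20+13+9+10 = 52
Cheapest is 9–3–8–6–4 at 52 kPa.
So from 9 the first move is to 3.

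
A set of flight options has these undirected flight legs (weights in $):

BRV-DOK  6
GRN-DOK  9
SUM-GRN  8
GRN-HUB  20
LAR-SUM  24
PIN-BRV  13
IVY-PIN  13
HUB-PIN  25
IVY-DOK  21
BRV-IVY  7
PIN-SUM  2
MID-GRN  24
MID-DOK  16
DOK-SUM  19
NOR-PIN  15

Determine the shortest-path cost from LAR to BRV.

Compare a few routes:
LAR - SUM - PIN - BRV: 24+2+13 = 39
LAR - SUM - DOK - BRV: 24+19+6 = 49
LAR - SUM - PIN - IVY - BRV: 24+2+13+7 = 46
LAR - SUM - GRN - DOK - BRV: 24+8+9+6 = 47
Cheapest is LAR - SUM - PIN - BRV at $39.

$39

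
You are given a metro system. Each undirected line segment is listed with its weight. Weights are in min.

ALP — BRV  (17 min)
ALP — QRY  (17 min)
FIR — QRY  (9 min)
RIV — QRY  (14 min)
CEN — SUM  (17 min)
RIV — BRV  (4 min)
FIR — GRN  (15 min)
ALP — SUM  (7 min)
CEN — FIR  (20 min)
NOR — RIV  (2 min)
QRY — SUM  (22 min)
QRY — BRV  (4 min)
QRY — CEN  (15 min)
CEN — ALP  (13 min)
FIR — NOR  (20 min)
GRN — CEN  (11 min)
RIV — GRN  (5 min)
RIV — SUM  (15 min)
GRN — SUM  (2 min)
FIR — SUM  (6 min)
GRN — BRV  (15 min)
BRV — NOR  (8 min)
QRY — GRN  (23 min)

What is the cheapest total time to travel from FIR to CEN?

Enumerating some paths:
FIR–CEN: 20 = 20
FIR–SUM–CEN: 6+17 = 23
FIR–SUM–GRN–CEN: 6+2+11 = 19
Cheapest is FIR–SUM–GRN–CEN at 19 min.

19 min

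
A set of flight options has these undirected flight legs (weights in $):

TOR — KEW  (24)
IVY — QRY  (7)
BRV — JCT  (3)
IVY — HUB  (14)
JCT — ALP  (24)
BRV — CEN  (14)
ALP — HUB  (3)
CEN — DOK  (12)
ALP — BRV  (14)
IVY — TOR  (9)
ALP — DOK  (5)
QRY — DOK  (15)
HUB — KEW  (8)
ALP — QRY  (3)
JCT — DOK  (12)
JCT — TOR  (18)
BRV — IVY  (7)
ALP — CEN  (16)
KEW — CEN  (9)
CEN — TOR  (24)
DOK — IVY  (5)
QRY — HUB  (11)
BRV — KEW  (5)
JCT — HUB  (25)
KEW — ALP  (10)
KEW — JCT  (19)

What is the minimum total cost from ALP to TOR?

Running Dijkstra from ALP:
ALP: 0
HUB: 3  (via ALP)
QRY: 3  (via ALP)
DOK: 5  (via ALP)
KEW: 10  (via ALP)
IVY: 10  (via QRY)
BRV: 14  (via ALP)
CEN: 16  (via ALP)
JCT: 17  (via DOK)
TOR: 19  (via IVY)
Shortest route: ALP → QRY → IVY → TOR = $19.

$19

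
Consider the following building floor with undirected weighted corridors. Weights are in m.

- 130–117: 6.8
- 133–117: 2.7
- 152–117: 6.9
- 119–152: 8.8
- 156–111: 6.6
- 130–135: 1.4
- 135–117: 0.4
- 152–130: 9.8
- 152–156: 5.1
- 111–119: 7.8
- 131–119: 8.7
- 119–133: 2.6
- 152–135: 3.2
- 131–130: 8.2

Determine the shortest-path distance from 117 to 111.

13.1 m

Settle nodes by increasing distance from 117:
117: 0
135: 0.4  (via 117)
130: 1.8  (via 135)
133: 2.7  (via 117)
152: 3.6  (via 135)
119: 5.3  (via 133)
156: 8.7  (via 152)
131: 10  (via 130)
111: 13.1  (via 119)
Shortest route: 117–133–119–111 = 13.1 m.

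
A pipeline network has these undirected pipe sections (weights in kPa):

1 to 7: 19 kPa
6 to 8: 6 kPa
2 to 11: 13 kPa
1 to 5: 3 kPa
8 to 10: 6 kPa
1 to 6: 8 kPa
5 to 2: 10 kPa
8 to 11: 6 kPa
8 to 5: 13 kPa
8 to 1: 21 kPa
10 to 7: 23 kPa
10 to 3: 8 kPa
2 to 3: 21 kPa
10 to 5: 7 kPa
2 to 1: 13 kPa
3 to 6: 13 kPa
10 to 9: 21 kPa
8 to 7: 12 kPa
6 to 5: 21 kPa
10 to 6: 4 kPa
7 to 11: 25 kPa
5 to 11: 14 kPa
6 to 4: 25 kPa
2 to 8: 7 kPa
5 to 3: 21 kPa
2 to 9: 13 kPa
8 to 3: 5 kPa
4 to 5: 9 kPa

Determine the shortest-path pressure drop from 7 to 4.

31 kPa

Compare a few routes:
7 → 8 → 10 → 5 → 4: 12+6+7+9 = 34
7 → 1 → 5 → 4: 19+3+9 = 31
7 → 8 → 6 → 10 → 5 → 4: 12+6+4+7+9 = 38
7 → 8 → 5 → 4: 12+13+9 = 34
Cheapest is 7 → 1 → 5 → 4 at 31 kPa.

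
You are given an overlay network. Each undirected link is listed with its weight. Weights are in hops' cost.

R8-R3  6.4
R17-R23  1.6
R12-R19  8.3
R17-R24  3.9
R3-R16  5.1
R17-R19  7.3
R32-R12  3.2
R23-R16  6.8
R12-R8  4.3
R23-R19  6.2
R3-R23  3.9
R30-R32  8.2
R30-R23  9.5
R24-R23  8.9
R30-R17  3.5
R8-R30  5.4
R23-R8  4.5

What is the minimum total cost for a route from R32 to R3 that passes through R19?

Best R32 to R19: R32–R12–R19 costing 11.5
Shortest R19→R3: R19–R23–R3 = 10.1
Total via R19: 11.5 + 10.1 = 21.6 hops' cost.

21.6 hops' cost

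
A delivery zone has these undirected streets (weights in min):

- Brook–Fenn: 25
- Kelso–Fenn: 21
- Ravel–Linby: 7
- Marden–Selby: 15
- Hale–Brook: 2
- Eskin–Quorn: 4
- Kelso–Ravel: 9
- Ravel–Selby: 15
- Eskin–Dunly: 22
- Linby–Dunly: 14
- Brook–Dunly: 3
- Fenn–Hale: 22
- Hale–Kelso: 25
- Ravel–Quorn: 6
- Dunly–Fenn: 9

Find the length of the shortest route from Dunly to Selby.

Settle nodes by increasing distance from Dunly:
Dunly: 0
Brook: 3  (via Dunly)
Hale: 5  (via Brook)
Fenn: 9  (via Dunly)
Linby: 14  (via Dunly)
Ravel: 21  (via Linby)
Eskin: 22  (via Dunly)
Quorn: 26  (via Eskin)
Kelso: 30  (via Hale)
Selby: 36  (via Ravel)
Shortest route: Dunly → Linby → Ravel → Selby = 36 min.

36 min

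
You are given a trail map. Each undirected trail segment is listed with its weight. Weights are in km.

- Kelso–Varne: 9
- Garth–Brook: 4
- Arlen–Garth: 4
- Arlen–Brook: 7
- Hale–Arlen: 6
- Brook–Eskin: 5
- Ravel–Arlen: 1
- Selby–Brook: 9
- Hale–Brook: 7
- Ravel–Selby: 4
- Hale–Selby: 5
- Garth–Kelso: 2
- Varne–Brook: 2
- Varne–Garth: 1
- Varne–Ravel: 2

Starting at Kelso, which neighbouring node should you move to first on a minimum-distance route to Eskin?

Candidate routes:
Kelso - Garth - Varne - Brook - Eskin: 2+1+2+5 = 10
Kelso - Garth - Brook - Eskin: 2+4+5 = 11
Cheapest is Kelso - Garth - Varne - Brook - Eskin at 10 km.
So from Kelso the first move is to Garth.

Garth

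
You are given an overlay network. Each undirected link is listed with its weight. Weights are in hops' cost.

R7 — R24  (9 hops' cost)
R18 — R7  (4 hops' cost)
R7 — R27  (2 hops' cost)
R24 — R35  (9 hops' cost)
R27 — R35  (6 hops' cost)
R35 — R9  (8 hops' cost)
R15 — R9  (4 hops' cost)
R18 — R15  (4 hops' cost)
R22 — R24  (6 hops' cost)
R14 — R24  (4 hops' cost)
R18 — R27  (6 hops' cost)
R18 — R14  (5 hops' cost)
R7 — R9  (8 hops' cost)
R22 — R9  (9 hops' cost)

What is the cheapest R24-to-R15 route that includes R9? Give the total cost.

19 hops' cost

Shortest R24→R9: R24 → R22 → R9 = 15
Best R9 to R15: R9 → R15 costing 4
Total via R9: 15 + 4 = 19 hops' cost.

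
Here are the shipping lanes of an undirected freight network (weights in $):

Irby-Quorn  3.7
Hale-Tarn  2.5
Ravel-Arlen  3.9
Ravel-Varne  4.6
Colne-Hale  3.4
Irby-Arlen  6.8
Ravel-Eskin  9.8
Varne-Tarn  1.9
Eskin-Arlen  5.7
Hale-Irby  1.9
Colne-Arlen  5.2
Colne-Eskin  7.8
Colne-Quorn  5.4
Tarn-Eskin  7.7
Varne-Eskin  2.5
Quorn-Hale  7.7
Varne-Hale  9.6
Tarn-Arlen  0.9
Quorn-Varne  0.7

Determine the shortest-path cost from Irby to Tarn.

Running Dijkstra from Irby:
Irby: 0
Hale: 1.9  (via Irby)
Quorn: 3.7  (via Irby)
Tarn: 4.4  (via Hale)
Shortest route: Irby → Hale → Tarn = $4.4.

$4.4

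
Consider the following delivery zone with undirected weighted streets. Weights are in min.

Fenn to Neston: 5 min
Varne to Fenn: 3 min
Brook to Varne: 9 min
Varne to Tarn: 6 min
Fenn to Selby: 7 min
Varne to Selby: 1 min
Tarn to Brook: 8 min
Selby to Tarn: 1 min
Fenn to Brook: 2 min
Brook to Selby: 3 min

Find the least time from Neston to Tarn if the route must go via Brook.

Shortest Neston→Brook: Neston → Fenn → Brook = 7
Shortest Brook→Tarn: Brook → Selby → Tarn = 4
Total via Brook: 7 + 4 = 11 min.

11 min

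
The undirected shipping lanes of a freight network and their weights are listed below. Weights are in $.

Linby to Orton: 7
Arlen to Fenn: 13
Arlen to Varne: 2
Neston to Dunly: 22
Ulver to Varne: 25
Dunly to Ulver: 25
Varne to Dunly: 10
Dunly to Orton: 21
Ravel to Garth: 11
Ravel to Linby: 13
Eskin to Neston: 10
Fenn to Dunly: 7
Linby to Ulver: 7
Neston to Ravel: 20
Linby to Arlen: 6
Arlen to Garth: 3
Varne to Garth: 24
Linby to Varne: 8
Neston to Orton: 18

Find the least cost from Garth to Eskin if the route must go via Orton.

$44

Shortest Garth→Orton: Garth–Arlen–Linby–Orton = 16
Shortest Orton→Eskin: Orton–Neston–Eskin = 28
Total via Orton: 16 + 28 = $44.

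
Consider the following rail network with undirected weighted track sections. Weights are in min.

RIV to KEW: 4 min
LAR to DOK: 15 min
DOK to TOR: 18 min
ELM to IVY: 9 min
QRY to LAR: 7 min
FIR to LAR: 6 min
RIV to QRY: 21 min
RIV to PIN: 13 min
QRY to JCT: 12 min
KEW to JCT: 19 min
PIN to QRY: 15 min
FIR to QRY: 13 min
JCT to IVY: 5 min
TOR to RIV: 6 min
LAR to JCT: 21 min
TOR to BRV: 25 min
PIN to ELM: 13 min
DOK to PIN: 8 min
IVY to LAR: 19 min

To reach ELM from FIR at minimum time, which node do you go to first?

Enumerating some paths:
FIR–LAR–IVY–ELM: 6+19+9 = 34
FIR–LAR–QRY–JCT–IVY–ELM: 6+7+12+5+9 = 39
FIR–QRY–JCT–IVY–ELM: 13+12+5+9 = 39
Cheapest is FIR–LAR–IVY–ELM at 34 min.
So from FIR the first move is to LAR.

LAR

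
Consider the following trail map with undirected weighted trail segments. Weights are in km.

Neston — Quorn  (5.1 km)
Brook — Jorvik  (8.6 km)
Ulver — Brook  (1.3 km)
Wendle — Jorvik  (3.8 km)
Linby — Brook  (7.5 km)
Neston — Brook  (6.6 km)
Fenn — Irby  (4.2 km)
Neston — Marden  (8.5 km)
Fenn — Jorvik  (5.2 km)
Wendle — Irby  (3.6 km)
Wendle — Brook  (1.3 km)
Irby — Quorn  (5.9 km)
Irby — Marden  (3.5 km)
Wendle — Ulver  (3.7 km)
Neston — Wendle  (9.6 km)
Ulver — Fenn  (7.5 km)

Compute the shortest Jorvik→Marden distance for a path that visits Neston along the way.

20.2 km

Shortest Jorvik→Neston: Jorvik–Wendle–Brook–Neston = 11.7
Best Neston to Marden: Neston–Marden costing 8.5
Total via Neston: 11.7 + 8.5 = 20.2 km.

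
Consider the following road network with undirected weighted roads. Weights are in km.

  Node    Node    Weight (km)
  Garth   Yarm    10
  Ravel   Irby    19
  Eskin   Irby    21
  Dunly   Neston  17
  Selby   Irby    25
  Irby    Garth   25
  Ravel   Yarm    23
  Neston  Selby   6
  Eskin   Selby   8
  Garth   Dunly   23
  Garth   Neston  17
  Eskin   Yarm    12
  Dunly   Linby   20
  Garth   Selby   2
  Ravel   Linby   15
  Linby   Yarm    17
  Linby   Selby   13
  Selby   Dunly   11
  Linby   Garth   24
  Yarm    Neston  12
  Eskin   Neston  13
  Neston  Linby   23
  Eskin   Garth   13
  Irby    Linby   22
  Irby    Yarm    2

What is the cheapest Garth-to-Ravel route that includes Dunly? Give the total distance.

Best Garth to Dunly: Garth → Selby → Dunly costing 13
Shortest Dunly→Ravel: Dunly → Linby → Ravel = 35
Total via Dunly: 13 + 35 = 48 km.

48 km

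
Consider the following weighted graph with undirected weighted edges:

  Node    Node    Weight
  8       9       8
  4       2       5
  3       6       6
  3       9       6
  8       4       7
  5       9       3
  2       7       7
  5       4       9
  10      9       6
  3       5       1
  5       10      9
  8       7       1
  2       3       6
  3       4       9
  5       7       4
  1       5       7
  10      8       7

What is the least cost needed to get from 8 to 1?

12

Compare a few routes:
8 → 7 → 5 → 1: 1+4+7 = 12
8 → 7 → 2 → 3 → 5 → 1: 1+7+6+1+7 = 22
8 → 9 → 5 → 1: 8+3+7 = 18
Cheapest is 8 → 7 → 5 → 1 at 12.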